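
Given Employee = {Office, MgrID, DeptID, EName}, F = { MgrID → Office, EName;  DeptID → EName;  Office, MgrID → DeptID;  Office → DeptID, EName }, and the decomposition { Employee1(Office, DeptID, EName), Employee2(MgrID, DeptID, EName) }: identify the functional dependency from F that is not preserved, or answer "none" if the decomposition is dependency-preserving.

Check MgrID → Office, EName: no single fragment contains all of {Office, MgrID, EName}, and the restricted closure of {MgrID} across the fragments never reaches {Office, EName}.
DeptID → EName is preserved.
Office, MgrID → DeptID is preserved.
Office → DeptID, EName is preserved.

MgrID → Office, EName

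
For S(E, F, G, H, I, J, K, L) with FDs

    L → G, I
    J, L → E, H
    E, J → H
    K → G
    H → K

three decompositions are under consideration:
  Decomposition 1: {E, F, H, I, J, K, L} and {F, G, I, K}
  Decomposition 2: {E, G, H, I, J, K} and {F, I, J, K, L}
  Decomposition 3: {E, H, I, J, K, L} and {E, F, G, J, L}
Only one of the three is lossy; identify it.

Decomposition 2

Decomposition 1: common = {F, I, K}, closure = {F, G, I, K} → lossless.
Decomposition 2: common = {I, J, K}, closure = {G, I, J, K} → lossy.
Decomposition 3: common = {E, J, L}, closure = {E, G, H, I, J, K, L} → lossless.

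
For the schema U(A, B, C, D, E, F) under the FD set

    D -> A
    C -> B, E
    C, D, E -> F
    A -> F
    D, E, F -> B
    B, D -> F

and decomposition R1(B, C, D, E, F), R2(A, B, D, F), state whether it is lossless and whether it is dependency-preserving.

Lossless test: (B, D, F)⁺ = {A, B, D, F}, which contains all of one fragment — lossless.
Dependency preservation: every FD's attributes lie within a single fragment, so each can be enforced locally — preserved.

lossless and dependency-preserving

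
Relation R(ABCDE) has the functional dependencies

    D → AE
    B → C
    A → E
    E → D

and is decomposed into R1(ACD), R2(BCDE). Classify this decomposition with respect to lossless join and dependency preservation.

lossless and dependency-preserving

Lossless test: (CD)⁺ = {ACDE}, which contains all of one fragment — lossless.
Dependency preservation: D → AE; A → E are not contained in any single fragment, but the restricted closure of each left-hand side across the fragments still reaches the right-hand side; the remaining FDs each lie inside some fragment. All dependencies are preserved.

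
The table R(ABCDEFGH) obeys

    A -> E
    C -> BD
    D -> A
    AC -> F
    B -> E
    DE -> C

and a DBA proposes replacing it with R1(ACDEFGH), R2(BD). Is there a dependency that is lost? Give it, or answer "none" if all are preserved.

Check B → E: no single fragment contains all of {BE}, and the restricted closure of {B} across the fragments never reaches {E}.
A → E is preserved.
C → BD is preserved.
D → A is preserved.
AC → F is preserved.
DE → C is preserved.

B -> E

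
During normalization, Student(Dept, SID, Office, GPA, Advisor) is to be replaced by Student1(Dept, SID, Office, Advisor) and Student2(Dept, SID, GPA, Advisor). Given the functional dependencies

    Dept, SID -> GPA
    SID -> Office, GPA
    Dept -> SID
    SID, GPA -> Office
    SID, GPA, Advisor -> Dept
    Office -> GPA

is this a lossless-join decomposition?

Yes

Common attributes: Student1 ∩ Student2 = {Dept, SID, Advisor}.
Closure of {Dept, SID, Advisor}: Dept, SID → GPA applies, adding GPA; SID → Office, GPA applies, adding Office. So (Dept, SID, Advisor)⁺ = {Dept, SID, Office, GPA, Advisor}.
This closure contains every attribute of Student1, so Student1 ∩ Student2 → Student1. The join is lossless.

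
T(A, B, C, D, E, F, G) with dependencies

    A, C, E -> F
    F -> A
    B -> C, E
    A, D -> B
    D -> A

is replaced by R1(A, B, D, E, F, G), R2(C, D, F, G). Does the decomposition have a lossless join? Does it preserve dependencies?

Lossless test: (D, F, G)⁺ = {A, B, C, D, E, F, G}, which contains all of one fragment — lossless.
Dependency preservation: the restricted closure of {A, C, E} across the fragments never reaches {F}, so A, C, E → F cannot be enforced without a join — not preserved.

lossless but not dependency-preserving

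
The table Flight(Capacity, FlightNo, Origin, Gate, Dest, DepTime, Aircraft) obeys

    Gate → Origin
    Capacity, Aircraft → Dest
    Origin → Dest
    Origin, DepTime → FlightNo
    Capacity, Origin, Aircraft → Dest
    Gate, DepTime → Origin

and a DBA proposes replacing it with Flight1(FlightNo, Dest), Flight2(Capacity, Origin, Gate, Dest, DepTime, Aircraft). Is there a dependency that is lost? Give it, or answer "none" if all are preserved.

Origin, DepTime → FlightNo

Check Origin, DepTime → FlightNo: no single fragment contains all of {FlightNo, Origin, DepTime}, and the restricted closure of {Origin, DepTime} across the fragments never reaches {FlightNo}.
Gate → Origin is preserved.
Capacity, Aircraft → Dest is preserved.
Origin → Dest is preserved.
Capacity, Origin, Aircraft → Dest is preserved.
Gate, DepTime → Origin is preserved.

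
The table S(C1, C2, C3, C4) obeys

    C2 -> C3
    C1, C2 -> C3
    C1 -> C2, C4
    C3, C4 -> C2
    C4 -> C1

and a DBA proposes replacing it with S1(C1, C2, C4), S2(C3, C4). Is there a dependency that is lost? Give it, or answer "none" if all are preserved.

C2 -> C3

Check C2 → C3: no single fragment contains all of {C2, C3}, and the restricted closure of {C2} across the fragments never reaches {C3}.
C1, C2 → C3 is preserved.
C1 → C2, C4 is preserved.
C3, C4 → C2 is preserved.
C4 → C1 is preserved.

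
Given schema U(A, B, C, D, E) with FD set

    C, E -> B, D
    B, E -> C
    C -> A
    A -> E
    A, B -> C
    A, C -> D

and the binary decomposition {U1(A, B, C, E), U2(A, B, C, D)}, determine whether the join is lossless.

Yes

Common attributes: U1 ∩ U2 = {A, B, C}.
Closure of {A, B, C}: A → E applies, adding E; A, C → D applies, adding D. So (A, B, C)⁺ = {A, B, C, D, E}.
This closure contains every attribute of U1, so U1 ∩ U2 → U1. The join is lossless.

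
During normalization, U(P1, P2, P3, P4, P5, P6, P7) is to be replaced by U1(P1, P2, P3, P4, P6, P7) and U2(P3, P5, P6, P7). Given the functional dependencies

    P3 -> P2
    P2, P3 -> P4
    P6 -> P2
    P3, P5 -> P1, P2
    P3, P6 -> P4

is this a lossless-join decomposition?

No

Common attributes: U1 ∩ U2 = {P3, P6, P7}.
Closure of {P3, P6, P7}: P3 → P2 applies, adding P2; P2, P3 → P4 applies, adding P4. So (P3, P6, P7)⁺ = {P2, P3, P4, P6, P7}.
The closure contains neither all of U1 = {P1, P2, P3, P4, P6, P7} nor all of U2 = {P3, P5, P6, P7}, so the common attributes are not a superkey of either fragment. The join is lossy.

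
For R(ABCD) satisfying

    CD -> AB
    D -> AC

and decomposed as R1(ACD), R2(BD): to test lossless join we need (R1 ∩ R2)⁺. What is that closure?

R1 ∩ R2 = {D}.
D → AC applies, adding AC
CD → AB applies, adding B
Closure: {ABCD}.

ABCD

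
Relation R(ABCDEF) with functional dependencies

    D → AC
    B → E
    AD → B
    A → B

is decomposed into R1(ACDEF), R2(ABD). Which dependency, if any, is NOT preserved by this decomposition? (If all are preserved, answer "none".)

B → E

Check B → E: no single fragment contains all of {BE}, and the restricted closure of {B} across the fragments never reaches {E}.
D → AC is preserved.
AD → B is preserved.
A → B is preserved.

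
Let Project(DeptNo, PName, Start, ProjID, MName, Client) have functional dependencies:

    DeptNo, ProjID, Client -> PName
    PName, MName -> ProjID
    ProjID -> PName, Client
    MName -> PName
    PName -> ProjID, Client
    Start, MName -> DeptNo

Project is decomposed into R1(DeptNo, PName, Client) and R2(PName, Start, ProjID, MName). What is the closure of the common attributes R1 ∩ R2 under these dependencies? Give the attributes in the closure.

PName, ProjID, Client

R1 ∩ R2 = {PName}.
PName → ProjID, Client applies, adding ProjID, Client
Closure: {PName, ProjID, Client}.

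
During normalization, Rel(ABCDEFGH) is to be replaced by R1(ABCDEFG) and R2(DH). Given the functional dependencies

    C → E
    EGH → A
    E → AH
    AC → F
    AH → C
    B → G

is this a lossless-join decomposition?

No

Common attributes: R1 ∩ R2 = {D}.
No dependency enlarges {D}, so (D)⁺ = {D}.
The closure contains neither all of R1 = {ABCDEFG} nor all of R2 = {DH}, so the common attributes are not a superkey of either fragment. The join is lossy.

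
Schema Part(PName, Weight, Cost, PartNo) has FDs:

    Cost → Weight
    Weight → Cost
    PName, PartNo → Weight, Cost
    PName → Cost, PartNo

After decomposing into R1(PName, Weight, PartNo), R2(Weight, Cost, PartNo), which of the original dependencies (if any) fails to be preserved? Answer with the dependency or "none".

Cost → Weight lies within R2.
Weight → Cost lies within R2.
PName, PartNo → Weight, Cost: restricted closure across fragments reaches Weight, Cost.
PName → Cost, PartNo: restricted closure across fragments reaches Cost, PartNo.
Every dependency is enforceable on the fragments, so the decomposition is dependency-preserving.

none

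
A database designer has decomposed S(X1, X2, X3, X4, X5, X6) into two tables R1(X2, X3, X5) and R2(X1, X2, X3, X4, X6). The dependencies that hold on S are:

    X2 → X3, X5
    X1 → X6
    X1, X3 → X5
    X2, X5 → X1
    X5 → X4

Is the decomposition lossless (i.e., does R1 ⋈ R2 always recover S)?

Common attributes: R1 ∩ R2 = {X2, X3}.
Closure of {X2, X3}: X2 → X3, X5 applies, adding X5; X2, X5 → X1 applies, adding X1; X5 → X4 applies, adding X4; X1 → X6 applies, adding X6. So (X2, X3)⁺ = {X1, X2, X3, X4, X5, X6}.
This closure contains every attribute of R1, so R1 ∩ R2 → R1. The join is lossless.

Yes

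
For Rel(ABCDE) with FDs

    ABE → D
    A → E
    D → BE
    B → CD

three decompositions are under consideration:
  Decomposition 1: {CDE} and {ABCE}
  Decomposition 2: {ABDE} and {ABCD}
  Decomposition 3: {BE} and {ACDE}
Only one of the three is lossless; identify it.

Decomposition 1: common = {CE}, closure = {CE} → lossy.
Decomposition 2: common = {ABD}, closure = {ABCDE} → lossless.
Decomposition 3: common = {E}, closure = {E} → lossy.

Decomposition 2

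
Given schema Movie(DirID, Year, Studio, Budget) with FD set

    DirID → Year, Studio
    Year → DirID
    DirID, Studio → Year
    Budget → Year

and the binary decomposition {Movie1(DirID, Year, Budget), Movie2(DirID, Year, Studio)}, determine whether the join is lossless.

Common attributes: Movie1 ∩ Movie2 = {DirID, Year}.
Closure of {DirID, Year}: DirID → Year, Studio applies, adding Studio. So (DirID, Year)⁺ = {DirID, Year, Studio}.
This closure contains every attribute of Movie2, so Movie1 ∩ Movie2 → Movie2. The join is lossless.

Yes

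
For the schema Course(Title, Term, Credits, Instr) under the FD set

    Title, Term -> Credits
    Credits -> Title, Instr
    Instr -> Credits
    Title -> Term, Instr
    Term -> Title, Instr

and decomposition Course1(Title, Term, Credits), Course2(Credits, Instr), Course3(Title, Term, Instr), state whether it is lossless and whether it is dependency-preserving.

Lossless test (chase): Rows 1 and 3 agree on Title, Term; apply Title, Term→Credits and equate their Credits entries. Rows 1 and 2 agree on Credits; apply Credits→Title, Instr and equate their Title, Instr entries. Rows 1 and 2 agree on Title; apply Title→Term, Instr and equate their Term, Instr entries. Row 1 is now all distinguished symbols — the join is lossless.
Dependency preservation: Credits → Title, Instr is not contained in any single fragment, but the restricted closure of its left-hand side across the fragments still reaches the right-hand side; the remaining FDs each lie inside some fragment. All dependencies are preserved.

lossless and dependency-preserving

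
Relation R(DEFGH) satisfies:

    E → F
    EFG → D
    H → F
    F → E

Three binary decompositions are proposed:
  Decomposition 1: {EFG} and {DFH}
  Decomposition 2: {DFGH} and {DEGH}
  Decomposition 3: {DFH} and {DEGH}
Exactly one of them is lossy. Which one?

Decomposition 1

Decomposition 1: common = {F}, closure = {EF} → lossy.
Decomposition 2: common = {DGH}, closure = {DEFGH} → lossless.
Decomposition 3: common = {DH}, closure = {DEFH} → lossless.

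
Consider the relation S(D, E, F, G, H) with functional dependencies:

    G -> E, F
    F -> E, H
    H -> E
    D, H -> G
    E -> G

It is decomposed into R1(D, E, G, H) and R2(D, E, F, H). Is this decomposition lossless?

Common attributes: R1 ∩ R2 = {D, E, H}.
Closure of {D, E, H}: D, H → G applies, adding G; G → E, F applies, adding F. So (D, E, H)⁺ = {D, E, F, G, H}.
This closure contains every attribute of R1, so R1 ∩ R2 → R1. The join is lossless.

Yes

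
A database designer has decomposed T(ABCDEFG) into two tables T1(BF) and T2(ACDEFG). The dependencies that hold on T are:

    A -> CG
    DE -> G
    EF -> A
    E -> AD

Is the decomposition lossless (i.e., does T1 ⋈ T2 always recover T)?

No

Common attributes: T1 ∩ T2 = {F}.
No dependency enlarges {F}, so (F)⁺ = {F}.
The closure contains neither all of T1 = {BF} nor all of T2 = {ACDEFG}, so the common attributes are not a superkey of either fragment. The join is lossy.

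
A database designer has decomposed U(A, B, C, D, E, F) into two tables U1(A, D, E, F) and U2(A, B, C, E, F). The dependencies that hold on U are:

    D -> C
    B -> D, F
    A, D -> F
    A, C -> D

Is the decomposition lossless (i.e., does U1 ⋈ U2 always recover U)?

No

Common attributes: U1 ∩ U2 = {A, E, F}.
No dependency enlarges {A, E, F}, so (A, E, F)⁺ = {A, E, F}.
The closure contains neither all of U1 = {A, D, E, F} nor all of U2 = {A, B, C, E, F}, so the common attributes are not a superkey of either fragment. The join is lossy.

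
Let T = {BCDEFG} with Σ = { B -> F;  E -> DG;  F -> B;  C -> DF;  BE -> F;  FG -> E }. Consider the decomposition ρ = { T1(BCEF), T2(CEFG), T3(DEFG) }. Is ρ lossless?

Yes

Chase test. Columns are BCDEFG; row i has aⱼ where attribute j ∈ Ti, else bᵢⱼ.
Initial tableau (one row per fragment):
  row 1: a1 a2 b13 a4 a5 b16
  row 2: b21 a2 b23 a4 a5 a6
  row 3: b31 b32 a3 a4 a5 a6
Rows 1 and 2 agree on E; apply E→DG and equate their DG entries.
Rows 1 and 3 agree on E; apply E→DG and equate their DG entries.
Rows 1 and 2 agree on F; apply F→B and equate their B entries.
Rows 1 and 3 agree on F; apply F→B and equate their B entries.
Row 1 is now all distinguished symbols — the join is lossless.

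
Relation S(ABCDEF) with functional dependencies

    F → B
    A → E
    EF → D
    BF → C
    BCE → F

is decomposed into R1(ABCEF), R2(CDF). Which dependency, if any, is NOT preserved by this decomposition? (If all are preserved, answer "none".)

EF → D

Check EF → D: no single fragment contains all of {DEF}, and the restricted closure of {EF} across the fragments never reaches {D}.
F → B is preserved.
A → E is preserved.
BF → C is preserved.
BCE → F is preserved.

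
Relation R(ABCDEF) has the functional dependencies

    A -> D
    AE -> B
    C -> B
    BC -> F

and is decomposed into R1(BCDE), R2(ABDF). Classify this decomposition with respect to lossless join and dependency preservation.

lossy and not dependency-preserving

Lossless test: (BD)⁺ = {BD}, which is a superkey of neither fragment — lossy.
Dependency preservation: the restricted closure of {AE} across the fragments never reaches {B}, so AE → B cannot be enforced without a join — not preserved.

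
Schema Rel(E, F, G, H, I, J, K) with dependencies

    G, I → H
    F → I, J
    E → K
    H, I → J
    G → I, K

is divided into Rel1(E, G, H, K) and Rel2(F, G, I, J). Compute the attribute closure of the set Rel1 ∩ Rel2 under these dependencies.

Rel1 ∩ Rel2 = {G}.
G → I, K applies, adding I, K
G, I → H applies, adding H
H, I → J applies, adding J
Closure: {G, H, I, J, K}.

G, H, I, J, K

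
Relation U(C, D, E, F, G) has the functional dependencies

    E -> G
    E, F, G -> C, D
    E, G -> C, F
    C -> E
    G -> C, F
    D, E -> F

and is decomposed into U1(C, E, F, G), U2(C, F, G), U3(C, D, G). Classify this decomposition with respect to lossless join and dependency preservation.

Lossless test (chase): Rows 1 and 2 agree on C; apply C→E and equate their E entries. Rows 1 and 3 agree on C; apply C→E and equate their E entries. Rows 1 and 3 agree on G; apply G→C, F and equate their C, F entries. Rows 1 and 2 agree on E, F, G; apply E, F, G→C, D and equate their C, D entries. Rows 1 and 3 agree on E, F, G; apply E, F, G→C, D and equate their C, D entries. Row 1 is now all distinguished symbols — the join is lossless.
Dependency preservation: E, F, G → C, D; D, E → F are not contained in any single fragment, but the restricted closure of each left-hand side across the fragments still reaches the right-hand side; the remaining FDs each lie inside some fragment. All dependencies are preserved.

lossless and dependency-preserving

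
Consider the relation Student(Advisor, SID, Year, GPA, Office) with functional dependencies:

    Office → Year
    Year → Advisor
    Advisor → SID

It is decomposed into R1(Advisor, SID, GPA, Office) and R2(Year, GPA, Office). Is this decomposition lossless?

Common attributes: R1 ∩ R2 = {GPA, Office}.
Closure of {GPA, Office}: Office → Year applies, adding Year; Year → Advisor applies, adding Advisor; Advisor → SID applies, adding SID. So (GPA, Office)⁺ = {Advisor, SID, Year, GPA, Office}.
This closure contains every attribute of R1, so R1 ∩ R2 → R1. The join is lossless.

Yes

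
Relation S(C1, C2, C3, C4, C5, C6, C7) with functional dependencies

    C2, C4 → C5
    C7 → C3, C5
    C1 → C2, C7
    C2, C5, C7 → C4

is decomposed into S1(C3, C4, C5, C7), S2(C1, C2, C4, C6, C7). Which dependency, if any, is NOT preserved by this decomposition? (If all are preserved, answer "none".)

Check C2, C4 → C5: no single fragment contains all of {C2, C4, C5}, and the restricted closure of {C2, C4} across the fragments never reaches {C5}.
C7 → C3, C5 is preserved.
C1 → C2, C7 is preserved.
C2, C5, C7 → C4 is preserved.

C2, C4 → C5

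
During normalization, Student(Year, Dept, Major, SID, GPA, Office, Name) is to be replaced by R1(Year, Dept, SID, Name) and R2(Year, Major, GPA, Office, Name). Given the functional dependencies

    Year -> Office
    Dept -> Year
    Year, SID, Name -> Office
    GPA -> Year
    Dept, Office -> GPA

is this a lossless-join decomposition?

Common attributes: R1 ∩ R2 = {Year, Name}.
Closure of {Year, Name}: Year → Office applies, adding Office. So (Year, Name)⁺ = {Year, Office, Name}.
The closure contains neither all of R1 = {Year, Dept, SID, Name} nor all of R2 = {Year, Major, GPA, Office, Name}, so the common attributes are not a superkey of either fragment. The join is lossy.

No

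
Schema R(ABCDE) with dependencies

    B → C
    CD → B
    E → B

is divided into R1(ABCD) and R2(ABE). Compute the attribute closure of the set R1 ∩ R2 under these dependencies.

R1 ∩ R2 = {AB}.
B → C applies, adding C
Closure: {ABC}.

ABC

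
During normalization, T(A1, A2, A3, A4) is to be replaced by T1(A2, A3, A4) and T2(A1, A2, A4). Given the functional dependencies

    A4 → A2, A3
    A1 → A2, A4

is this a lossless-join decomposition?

Common attributes: T1 ∩ T2 = {A2, A4}.
Closure of {A2, A4}: A4 → A2, A3 applies, adding A3. So (A2, A4)⁺ = {A2, A3, A4}.
This closure contains every attribute of T1, so T1 ∩ T2 → T1. The join is lossless.

Yes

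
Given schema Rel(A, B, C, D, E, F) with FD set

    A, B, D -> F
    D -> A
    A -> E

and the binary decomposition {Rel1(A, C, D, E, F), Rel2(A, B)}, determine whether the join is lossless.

Common attributes: Rel1 ∩ Rel2 = {A}.
Closure of {A}: A → E applies, adding E. So (A)⁺ = {A, E}.
The closure contains neither all of Rel1 = {A, C, D, E, F} nor all of Rel2 = {A, B}, so the common attributes are not a superkey of either fragment. The join is lossy.

No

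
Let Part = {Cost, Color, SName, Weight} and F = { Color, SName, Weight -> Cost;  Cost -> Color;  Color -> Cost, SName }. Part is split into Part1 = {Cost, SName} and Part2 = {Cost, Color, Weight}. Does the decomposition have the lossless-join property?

Common attributes: Part1 ∩ Part2 = {Cost}.
Closure of {Cost}: Cost → Color applies, adding Color; Color → Cost, SName applies, adding SName. So (Cost)⁺ = {Cost, Color, SName}.
This closure contains every attribute of Part1, so Part1 ∩ Part2 → Part1. The join is lossless.

Yes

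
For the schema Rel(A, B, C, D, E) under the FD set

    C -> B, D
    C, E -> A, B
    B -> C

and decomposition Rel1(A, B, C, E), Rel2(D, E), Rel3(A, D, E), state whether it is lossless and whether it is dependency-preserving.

Lossless test (chase): applying each FD to every pair of rows produces no changes in the tableau, so no row becomes fully distinguished — the join is lossy.
Dependency preservation: the restricted closure of {C} across the fragments never reaches {B, D}, so C → B, D cannot be enforced without a join — not preserved.

lossy and not dependency-preserving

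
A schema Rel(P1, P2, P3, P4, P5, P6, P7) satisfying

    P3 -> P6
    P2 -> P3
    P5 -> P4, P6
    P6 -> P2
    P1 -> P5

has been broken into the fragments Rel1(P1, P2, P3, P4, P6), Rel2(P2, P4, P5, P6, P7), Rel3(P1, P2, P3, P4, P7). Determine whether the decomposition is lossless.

No

Chase test. Columns are P1, P2, P3, P4, P5, P6, P7; row i has aⱼ where attribute j ∈ Reli, else bᵢⱼ.
Initial tableau (one row per fragment):
  row 1: a1 a2 a3 a4 b15 a6 b17
  row 2: b21 a2 b23 a4 a5 a6 a7
  row 3: a1 a2 a3 a4 b35 b36 a7
Rows 1 and 3 agree on P3; apply P3→P6 and equate their P6 entries.
Rows 1 and 2 agree on P2; apply P2→P3 and equate their P3 entries.
Rows 1 and 3 agree on P1; apply P1→P5 and equate their P5 entries.
No row becomes fully distinguished — the join is lossy.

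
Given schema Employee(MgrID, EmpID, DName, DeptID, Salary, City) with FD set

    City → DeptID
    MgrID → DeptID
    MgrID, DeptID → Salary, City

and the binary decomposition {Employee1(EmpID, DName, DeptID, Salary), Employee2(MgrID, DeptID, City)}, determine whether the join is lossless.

No

Common attributes: Employee1 ∩ Employee2 = {DeptID}.
No dependency enlarges {DeptID}, so (DeptID)⁺ = {DeptID}.
The closure contains neither all of Employee1 = {EmpID, DName, DeptID, Salary} nor all of Employee2 = {MgrID, DeptID, City}, so the common attributes are not a superkey of either fragment. The join is lossy.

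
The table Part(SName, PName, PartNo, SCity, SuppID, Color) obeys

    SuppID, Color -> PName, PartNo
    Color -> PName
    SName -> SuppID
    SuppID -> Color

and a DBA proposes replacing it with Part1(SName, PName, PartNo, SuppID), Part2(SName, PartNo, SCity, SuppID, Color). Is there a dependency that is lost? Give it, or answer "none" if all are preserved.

Check Color → PName: no single fragment contains all of {PName, Color}, and the restricted closure of {Color} across the fragments never reaches {PName}.
SuppID, Color → PName, PartNo is preserved.
SName → SuppID is preserved.
SuppID → Color is preserved.

Color -> PName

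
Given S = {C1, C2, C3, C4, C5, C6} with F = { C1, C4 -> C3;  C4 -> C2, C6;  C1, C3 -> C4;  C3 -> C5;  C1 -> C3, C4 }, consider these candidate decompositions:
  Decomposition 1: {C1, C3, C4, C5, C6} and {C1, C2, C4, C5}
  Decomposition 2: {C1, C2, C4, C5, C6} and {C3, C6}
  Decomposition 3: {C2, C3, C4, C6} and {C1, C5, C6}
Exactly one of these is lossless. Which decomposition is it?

Decomposition 1: common = {C1, C4, C5}, closure = {C1, C2, C3, C4, C5, C6} → lossless.
Decomposition 2: common = {C6}, closure = {C6} → lossy.
Decomposition 3: common = {C6}, closure = {C6} → lossy.

Decomposition 1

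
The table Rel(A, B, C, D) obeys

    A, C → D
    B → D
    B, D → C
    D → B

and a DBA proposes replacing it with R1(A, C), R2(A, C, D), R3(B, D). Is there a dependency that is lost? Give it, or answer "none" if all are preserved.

A, C → D lies within R2.
B → D lies within R3.
B, D → C: restricted closure across fragments reaches C.
D → B lies within R3.
Every dependency is enforceable on the fragments, so the decomposition is dependency-preserving.

none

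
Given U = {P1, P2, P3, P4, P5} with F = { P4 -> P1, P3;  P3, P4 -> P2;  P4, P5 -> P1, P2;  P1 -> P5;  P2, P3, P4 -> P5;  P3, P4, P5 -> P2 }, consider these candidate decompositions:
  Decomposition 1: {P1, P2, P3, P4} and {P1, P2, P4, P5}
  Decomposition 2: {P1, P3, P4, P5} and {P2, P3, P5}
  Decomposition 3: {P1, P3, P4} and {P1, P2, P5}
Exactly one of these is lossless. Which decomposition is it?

Decomposition 1: common = {P1, P2, P4}, closure = {P1, P2, P3, P4, P5} → lossless.
Decomposition 2: common = {P3, P5}, closure = {P3, P5} → lossy.
Decomposition 3: common = {P1}, closure = {P1, P5} → lossy.

Decomposition 1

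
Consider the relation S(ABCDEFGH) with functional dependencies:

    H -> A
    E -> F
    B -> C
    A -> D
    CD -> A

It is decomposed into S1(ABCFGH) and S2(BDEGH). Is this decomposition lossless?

Common attributes: S1 ∩ S2 = {BGH}.
Closure of {BGH}: H → A applies, adding A; B → C applies, adding C; A → D applies, adding D. So (BGH)⁺ = {ABCDGH}.
The closure contains neither all of S1 = {ABCFGH} nor all of S2 = {BDEGH}, so the common attributes are not a superkey of either fragment. The join is lossy.

No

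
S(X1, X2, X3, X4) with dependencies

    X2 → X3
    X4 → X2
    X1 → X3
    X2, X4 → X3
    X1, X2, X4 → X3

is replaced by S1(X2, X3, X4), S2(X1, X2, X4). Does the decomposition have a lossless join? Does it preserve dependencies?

lossless but not dependency-preserving

Lossless test: (X2, X4)⁺ = {X2, X3, X4}, which contains all of one fragment — lossless.
Dependency preservation: the restricted closure of {X1} across the fragments never reaches {X3}, so X1 → X3 cannot be enforced without a join — not preserved.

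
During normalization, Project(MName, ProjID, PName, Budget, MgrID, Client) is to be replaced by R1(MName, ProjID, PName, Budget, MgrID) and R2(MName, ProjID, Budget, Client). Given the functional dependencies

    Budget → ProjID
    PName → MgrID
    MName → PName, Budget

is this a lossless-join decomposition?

Yes

Common attributes: R1 ∩ R2 = {MName, ProjID, Budget}.
Closure of {MName, ProjID, Budget}: MName → PName, Budget applies, adding PName; PName → MgrID applies, adding MgrID. So (MName, ProjID, Budget)⁺ = {MName, ProjID, PName, Budget, MgrID}.
This closure contains every attribute of R1, so R1 ∩ R2 → R1. The join is lossless.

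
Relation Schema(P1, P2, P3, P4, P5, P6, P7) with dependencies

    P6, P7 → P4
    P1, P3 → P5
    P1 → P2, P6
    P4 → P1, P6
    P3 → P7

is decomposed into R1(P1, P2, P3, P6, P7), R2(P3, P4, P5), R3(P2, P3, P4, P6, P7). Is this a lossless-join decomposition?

Chase test. Columns are P1, P2, P3, P4, P5, P6, P7; row i has aⱼ where attribute j ∈ Ri, else bᵢⱼ.
Initial tableau (one row per fragment):
  row 1: a1 a2 a3 b14 b15 a6 a7
  row 2: b21 b22 a3 a4 a5 b26 b27
  row 3: b31 a2 a3 a4 b35 a6 a7
Rows 1 and 3 agree on P6, P7; apply P6, P7→P4 and equate their P4 entries.
Rows 1 and 2 agree on P4; apply P4→P1, P6 and equate their P1, P6 entries.
Rows 1 and 3 agree on P4; apply P4→P1, P6 and equate their P1, P6 entries.
Rows 1 and 2 agree on P3; apply P3→P7 and equate their P7 entries.
Rows 1 and 2 agree on P1, P3; apply P1, P3→P5 and equate their P5 entries.
Rows 1 and 3 agree on P1, P3; apply P1, P3→P5 and equate their P5 entries.
Rows 1 and 2 agree on P1; apply P1→P2, P6 and equate their P2, P6 entries.
Row 1 is now all distinguished symbols — the join is lossless.

Yes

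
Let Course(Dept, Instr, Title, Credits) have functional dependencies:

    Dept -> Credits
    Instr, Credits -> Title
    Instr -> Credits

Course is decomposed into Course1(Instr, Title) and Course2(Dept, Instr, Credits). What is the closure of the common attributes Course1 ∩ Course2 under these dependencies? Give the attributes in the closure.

Course1 ∩ Course2 = {Instr}.
Instr → Credits applies, adding Credits
Instr, Credits → Title applies, adding Title
Closure: {Instr, Title, Credits}.

Instr, Title, Credits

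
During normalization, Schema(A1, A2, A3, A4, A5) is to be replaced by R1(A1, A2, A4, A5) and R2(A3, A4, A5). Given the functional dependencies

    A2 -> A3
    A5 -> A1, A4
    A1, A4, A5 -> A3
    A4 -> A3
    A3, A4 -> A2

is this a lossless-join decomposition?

Common attributes: R1 ∩ R2 = {A4, A5}.
Closure of {A4, A5}: A5 → A1, A4 applies, adding A1; A1, A4, A5 → A3 applies, adding A3; A3, A4 → A2 applies, adding A2. So (A4, A5)⁺ = {A1, A2, A3, A4, A5}.
This closure contains every attribute of R1, so R1 ∩ R2 → R1. The join is lossless.

Yes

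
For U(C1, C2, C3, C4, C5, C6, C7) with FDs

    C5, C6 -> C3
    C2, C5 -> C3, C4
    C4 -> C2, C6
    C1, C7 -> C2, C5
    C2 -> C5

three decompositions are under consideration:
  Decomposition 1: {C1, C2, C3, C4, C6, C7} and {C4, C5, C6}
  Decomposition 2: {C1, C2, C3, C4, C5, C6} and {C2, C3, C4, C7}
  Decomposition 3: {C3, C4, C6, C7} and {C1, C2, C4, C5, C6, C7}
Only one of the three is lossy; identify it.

Decomposition 2

Decomposition 1: common = {C4, C6}, closure = {C2, C3, C4, C5, C6} → lossless.
Decomposition 2: common = {C2, C3, C4}, closure = {C2, C3, C4, C5, C6} → lossy.
Decomposition 3: common = {C4, C6, C7}, closure = {C2, C3, C4, C5, C6, C7} → lossless.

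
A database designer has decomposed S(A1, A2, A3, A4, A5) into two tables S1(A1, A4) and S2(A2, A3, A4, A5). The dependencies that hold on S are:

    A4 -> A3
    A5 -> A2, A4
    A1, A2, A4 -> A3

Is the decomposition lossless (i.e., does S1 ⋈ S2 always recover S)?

Common attributes: S1 ∩ S2 = {A4}.
Closure of {A4}: A4 → A3 applies, adding A3. So (A4)⁺ = {A3, A4}.
The closure contains neither all of S1 = {A1, A4} nor all of S2 = {A2, A3, A4, A5}, so the common attributes are not a superkey of either fragment. The join is lossy.

No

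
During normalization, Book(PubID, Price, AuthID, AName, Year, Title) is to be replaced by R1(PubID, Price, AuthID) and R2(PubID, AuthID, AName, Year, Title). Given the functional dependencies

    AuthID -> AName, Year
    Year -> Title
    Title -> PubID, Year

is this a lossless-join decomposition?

Common attributes: R1 ∩ R2 = {PubID, AuthID}.
Closure of {PubID, AuthID}: AuthID → AName, Year applies, adding AName, Year; Year → Title applies, adding Title. So (PubID, AuthID)⁺ = {PubID, AuthID, AName, Year, Title}.
This closure contains every attribute of R2, so R1 ∩ R2 → R2. The join is lossless.

Yes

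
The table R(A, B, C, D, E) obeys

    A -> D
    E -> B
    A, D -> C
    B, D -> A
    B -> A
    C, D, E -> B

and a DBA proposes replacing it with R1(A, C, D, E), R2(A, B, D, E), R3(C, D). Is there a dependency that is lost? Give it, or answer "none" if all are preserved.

A → D lies within R1.
E → B lies within R2.
A, D → C lies within R1.
B, D → A lies within R2.
B → A lies within R2.
C, D, E → B: restricted closure across fragments reaches B.
Every dependency is enforceable on the fragments, so the decomposition is dependency-preserving.

none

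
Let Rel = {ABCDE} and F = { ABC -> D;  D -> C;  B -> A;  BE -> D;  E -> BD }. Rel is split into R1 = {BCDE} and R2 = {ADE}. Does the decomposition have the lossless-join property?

Common attributes: R1 ∩ R2 = {DE}.
Closure of {DE}: D → C applies, adding C; E → BD applies, adding B; B → A applies, adding A. So (DE)⁺ = {ABCDE}.
This closure contains every attribute of R1, so R1 ∩ R2 → R1. The join is lossless.

Yes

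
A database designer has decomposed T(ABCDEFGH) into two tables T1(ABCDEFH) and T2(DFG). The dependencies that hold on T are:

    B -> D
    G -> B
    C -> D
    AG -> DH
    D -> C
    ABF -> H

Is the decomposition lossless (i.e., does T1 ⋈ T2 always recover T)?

No

Common attributes: T1 ∩ T2 = {DF}.
Closure of {DF}: D → C applies, adding C. So (DF)⁺ = {CDF}.
The closure contains neither all of T1 = {ABCDEFH} nor all of T2 = {DFG}, so the common attributes are not a superkey of either fragment. The join is lossy.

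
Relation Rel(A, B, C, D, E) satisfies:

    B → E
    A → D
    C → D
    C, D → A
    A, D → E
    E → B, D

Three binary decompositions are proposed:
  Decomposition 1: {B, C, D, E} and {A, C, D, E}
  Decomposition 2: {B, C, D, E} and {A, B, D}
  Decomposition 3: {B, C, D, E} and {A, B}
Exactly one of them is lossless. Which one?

Decomposition 1

Decomposition 1: common = {C, D, E}, closure = {A, B, C, D, E} → lossless.
Decomposition 2: common = {B, D}, closure = {B, D, E} → lossy.
Decomposition 3: common = {B}, closure = {B, D, E} → lossy.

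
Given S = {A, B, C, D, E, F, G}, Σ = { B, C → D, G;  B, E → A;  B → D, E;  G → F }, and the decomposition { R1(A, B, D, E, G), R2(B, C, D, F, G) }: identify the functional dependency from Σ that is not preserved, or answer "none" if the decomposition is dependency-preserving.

none

B, C → D, G lies within R2.
B, E → A lies within R1.
B → D, E lies within R1.
G → F lies within R2.
Every dependency is enforceable on the fragments, so the decomposition is dependency-preserving.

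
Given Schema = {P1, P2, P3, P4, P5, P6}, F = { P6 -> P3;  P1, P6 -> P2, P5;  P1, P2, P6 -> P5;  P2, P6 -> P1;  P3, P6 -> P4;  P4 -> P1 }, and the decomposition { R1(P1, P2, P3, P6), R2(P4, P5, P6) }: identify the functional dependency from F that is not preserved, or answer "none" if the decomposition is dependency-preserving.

Check P4 → P1: no single fragment contains all of {P1, P4}, and the restricted closure of {P4} across the fragments never reaches {P1}.
P6 → P3 is preserved.
P1, P6 → P2, P5 is preserved.
P1, P2, P6 → P5 is preserved.
P2, P6 → P1 is preserved.
P3, P6 → P4 is preserved.

P4 -> P1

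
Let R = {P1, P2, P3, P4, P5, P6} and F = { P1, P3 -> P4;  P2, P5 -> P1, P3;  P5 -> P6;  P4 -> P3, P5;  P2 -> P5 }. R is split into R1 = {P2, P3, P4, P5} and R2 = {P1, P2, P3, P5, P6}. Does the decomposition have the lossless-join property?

Common attributes: R1 ∩ R2 = {P2, P3, P5}.
Closure of {P2, P3, P5}: P2, P5 → P1, P3 applies, adding P1; P5 → P6 applies, adding P6; P1, P3 → P4 applies, adding P4. So (P2, P3, P5)⁺ = {P1, P2, P3, P4, P5, P6}.
This closure contains every attribute of R1, so R1 ∩ R2 → R1. The join is lossless.

Yes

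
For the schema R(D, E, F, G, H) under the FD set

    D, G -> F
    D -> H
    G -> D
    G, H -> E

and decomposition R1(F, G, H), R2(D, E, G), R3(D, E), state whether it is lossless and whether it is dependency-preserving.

lossless but not dependency-preserving

Lossless test (chase): Rows 2 and 3 agree on D; apply D→H and equate their H entries. Rows 1 and 2 agree on G; apply G→D and equate their D entries. Rows 1 and 2 agree on D, G; apply D, G→F and equate their F entries. Rows 1 and 2 agree on D; apply D→H and equate their H entries. Rows 1 and 2 agree on G, H; apply G, H→E and equate their E entries. Row 1 is now all distinguished symbols — the join is lossless.
Dependency preservation: the restricted closure of {D} across the fragments never reaches {H}, so D → H cannot be enforced without a join — not preserved.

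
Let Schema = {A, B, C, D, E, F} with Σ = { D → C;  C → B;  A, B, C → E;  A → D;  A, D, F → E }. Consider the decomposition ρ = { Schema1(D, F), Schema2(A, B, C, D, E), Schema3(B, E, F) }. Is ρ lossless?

No

Chase test. Columns are A, B, C, D, E, F; row i has aⱼ where attribute j ∈ Schemai, else bᵢⱼ.
Initial tableau (one row per fragment):
  row 1: b11 b12 b13 a4 b15 a6
  row 2: a1 a2 a3 a4 a5 b26
  row 3: b31 a2 b33 b34 a5 a6
Rows 1 and 2 agree on D; apply D→C and equate their C entries.
Rows 1 and 2 agree on C; apply C→B and equate their B entries.
No row becomes fully distinguished — the join is lossy.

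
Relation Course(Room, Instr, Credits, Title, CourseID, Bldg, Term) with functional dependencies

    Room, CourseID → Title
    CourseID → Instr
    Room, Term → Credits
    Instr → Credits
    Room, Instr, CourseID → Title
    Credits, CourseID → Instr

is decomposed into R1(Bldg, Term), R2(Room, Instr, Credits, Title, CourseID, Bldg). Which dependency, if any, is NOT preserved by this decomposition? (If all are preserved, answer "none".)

Check Room, Term → Credits: no single fragment contains all of {Room, Credits, Term}, and the restricted closure of {Room, Term} across the fragments never reaches {Credits}.
Room, CourseID → Title is preserved.
CourseID → Instr is preserved.
Instr → Credits is preserved.
Room, Instr, CourseID → Title is preserved.
Credits, CourseID → Instr is preserved.

Room, Term → Credits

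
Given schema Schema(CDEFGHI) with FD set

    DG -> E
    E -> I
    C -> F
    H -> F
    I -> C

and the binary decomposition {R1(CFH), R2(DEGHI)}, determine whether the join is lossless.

No

Common attributes: R1 ∩ R2 = {H}.
Closure of {H}: H → F applies, adding F. So (H)⁺ = {FH}.
The closure contains neither all of R1 = {CFH} nor all of R2 = {DEGHI}, so the common attributes are not a superkey of either fragment. The join is lossy.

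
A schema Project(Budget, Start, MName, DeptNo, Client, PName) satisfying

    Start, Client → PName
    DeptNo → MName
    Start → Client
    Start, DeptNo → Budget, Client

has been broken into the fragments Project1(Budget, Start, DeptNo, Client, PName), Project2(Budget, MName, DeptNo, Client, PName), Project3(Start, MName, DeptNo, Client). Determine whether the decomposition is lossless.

Yes

Chase test. Columns are Budget, Start, MName, DeptNo, Client, PName; row i has aⱼ where attribute j ∈ Projecti, else bᵢⱼ.
Initial tableau (one row per fragment):
  row 1: a1 a2 b13 a4 a5 a6
  row 2: a1 b22 a3 a4 a5 a6
  row 3: b31 a2 a3 a4 a5 b36
Rows 1 and 3 agree on Start, Client; apply Start, Client→PName and equate their PName entries.
Rows 1 and 2 agree on DeptNo; apply DeptNo→MName and equate their MName entries.
Rows 1 and 3 agree on Start, DeptNo; apply Start, DeptNo→Budget, Client and equate their Budget, Client entries.
Row 1 is now all distinguished symbols — the join is lossless.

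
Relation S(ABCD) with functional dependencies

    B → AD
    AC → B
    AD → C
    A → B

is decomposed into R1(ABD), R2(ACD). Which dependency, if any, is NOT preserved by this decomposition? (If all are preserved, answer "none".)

none

B → AD lies within R1.
AC → B: restricted closure across fragments reaches B.
AD → C lies within R2.
A → B lies within R1.
Every dependency is enforceable on the fragments, so the decomposition is dependency-preserving.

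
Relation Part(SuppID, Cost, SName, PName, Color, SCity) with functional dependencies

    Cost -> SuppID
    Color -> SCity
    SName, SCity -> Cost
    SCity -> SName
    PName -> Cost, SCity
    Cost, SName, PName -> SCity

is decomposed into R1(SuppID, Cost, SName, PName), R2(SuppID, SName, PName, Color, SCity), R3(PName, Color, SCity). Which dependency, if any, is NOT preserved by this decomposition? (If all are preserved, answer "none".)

SName, SCity -> Cost

Check SName, SCity → Cost: no single fragment contains all of {Cost, SName, SCity}, and the restricted closure of {SName, SCity} across the fragments never reaches {Cost}.
Cost → SuppID is preserved.
Color → SCity is preserved.
SCity → SName is preserved.
PName → Cost, SCity is preserved.
Cost, SName, PName → SCity is preserved.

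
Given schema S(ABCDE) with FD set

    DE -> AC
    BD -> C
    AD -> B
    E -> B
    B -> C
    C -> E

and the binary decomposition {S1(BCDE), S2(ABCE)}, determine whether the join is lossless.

Common attributes: S1 ∩ S2 = {BCE}.
No dependency enlarges {BCE}, so (BCE)⁺ = {BCE}.
The closure contains neither all of S1 = {BCDE} nor all of S2 = {ABCE}, so the common attributes are not a superkey of either fragment. The join is lossy.

No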